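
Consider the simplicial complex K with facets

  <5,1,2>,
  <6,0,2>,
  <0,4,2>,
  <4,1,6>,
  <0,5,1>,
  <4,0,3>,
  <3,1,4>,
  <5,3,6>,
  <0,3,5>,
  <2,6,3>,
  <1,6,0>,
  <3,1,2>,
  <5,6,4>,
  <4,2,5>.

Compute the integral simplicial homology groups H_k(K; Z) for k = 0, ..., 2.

H_0 = Z,  H_1 = Z^2,  H_2 = Z.

K has 7 vertices, 21 edges, 14 triangles.
rank ∂_0 = 0, rank ∂_1 = 6 ⇒ b_0 = 7 − 0 − 6 = 1; all invariant factors of ∂_1 are 1 so no torsion. So H_0 ≅ Z.
rank ∂_1 = 6, rank ∂_2 = 13 ⇒ b_1 = 21 − 6 − 13 = 2; all invariant factors of ∂_2 are 1 so no torsion. So H_1 ≅ Z^2.
rank ∂_2 = 13, rank ∂_3 = 0 ⇒ b_2 = 14 − 13 − 0 = 1. So H_2 ≅ Z.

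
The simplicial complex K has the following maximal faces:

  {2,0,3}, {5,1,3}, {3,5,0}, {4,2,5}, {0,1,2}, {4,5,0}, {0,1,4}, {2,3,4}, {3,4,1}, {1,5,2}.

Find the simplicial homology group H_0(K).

We work with the vertex ordering 0 < 1 < 2 < 3 < 4 < 5. The simplices of K, each written with vertices in increasing order, are:

  0-simplices (6): [0], [1], [2], [3], [4], [5]
  1-simplices (15): [0,1], [0,2], [0,3], [0,4], [0,5], [1,2], [1,3], [1,4], [1,5], [2,3], [2,4], [2,5], [3,4], [3,5], [4,5]
  2-simplices (10): [0,1,2], [0,1,4], [0,2,3], [0,3,5], [0,4,5], [1,2,5], [1,3,4], [1,3,5], [2,3,4], [2,4,5]

giving chain groups C_0 ≅ Z^6, C_1 ≅ Z^15, C_2 ≅ Z^10.

Boundary ∂_1: C_1 → C_0 is given by ∂[p,q] = [q] − [p]. For instance
  ∂[2,3] = [3] − [2].
As a 6×15 matrix over Z this has rank 5, with invariant factors (1,1,1,1,1).

Boundary ∂_2: C_2 → C_1 maps a triangle to the signed sum of its edges. For instance
  ∂[0,2,3] = [2,3] − [0,3] + [0,2],
  ∂[1,2,5] = [2,5] − [1,5] + [1,2].
The resulting 15×10 matrix has rank 10, and its Smith normal form has invariant factors (1,1,1,1,1,1,1,1,1,2).

Reading off H_k = ker ∂_k / im ∂_{k+1}:

  H_0: rank C_0 − rank ∂_1 = 6 − 5 = 1, and the invariant factors of ∂_1 are all 1, so H_0 = Z.

(K is a triangulation of the real projective plane RP^2.)

H_0 ≅ Z.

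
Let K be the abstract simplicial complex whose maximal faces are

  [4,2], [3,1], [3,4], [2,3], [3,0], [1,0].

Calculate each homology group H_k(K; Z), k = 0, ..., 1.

H_0 = Z,  H_1 = Z^2.

We work with the vertex ordering 0 < 1 < 2 < 3 < 4. The simplices of K, each written with vertices in increasing order, are:

  0-simplices (5): [0], [1], [2], [3], [4]
  1-simplices (6): [0,1], [0,3], [1,3], [2,3], [2,4], [3,4]

so the chain groups are C_0 ≅ Z^5, C_1 ≅ Z^6.

The boundary map ∂_1: C_1 → C_0 maps an edge to its endpoints' difference, ∂[p,q] = q − p. For instance
  ∂[0,1] = [1] − [0].
The resulting 5×6 matrix has rank 4, and its Smith normal form has invariant factors (1,1,1,1).

Computing H_k = (kernel of ∂_k) / (image of ∂_{k+1}):

  H_0: rank C_0 − rank ∂_1 = 5 − 4 = 1, and the invariant factors of ∂_1 are all 1, so H_0 ≅ Z.
  H_1: rank ker ∂_1 − rank ∂_2 = (6 − 4) − 0 = 2, and there is no ∂_2, so H_1 ≅ Z^2.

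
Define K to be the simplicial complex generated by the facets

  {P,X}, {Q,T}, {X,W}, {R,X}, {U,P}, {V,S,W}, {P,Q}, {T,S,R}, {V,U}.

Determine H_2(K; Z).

H_2 ≅ 0.

Order the vertices as P < Q < R < S < T < U < V < W < X. Listing each simplex with vertices in this order, K has dimension 2 with simplices:

  0-simplices (9): P, Q, R, S, T, U, V, W, X
  1-simplices (13): PQ, PU, PX, QT, RS, RT, RX, ST, SV, SW, UV, VW, WX
  2-simplices (2): RST, SVW

so the chain groups are C_0 ≅ Z^9, C_1 ≅ Z^13, C_2 ≅ Z^2.

The boundary map ∂_1: C_1 → C_0 is given by ∂[p,q] = [q] − [p].
As a 9×13 matrix over Z this has rank 8, with invariant factors (1,1,1,1,1,1,1,1).

Boundary ∂_2: C_2 → C_1 acts by ∂[p,q,r] = [q,r] − [p,r] + [p,q]. For instance
  ∂RST = ST − RT + RS,
  ∂SVW = VW − SW + SV.
This gives a 13×2 integer matrix of rank 2; reducing to Smith normal form yields diagonal entries (1,1).

Now H_k = ker ∂_k / im ∂_{k+1}, so:

  H_2: rank ker ∂_2 − rank ∂_3 = (2 − 2) − 0 = 0, and there is no ∂_3, so H_2 = 0.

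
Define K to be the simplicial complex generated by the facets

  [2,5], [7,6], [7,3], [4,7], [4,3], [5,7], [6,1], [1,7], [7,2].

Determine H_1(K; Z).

Take the total order 1 < 2 < 3 < 4 < 5 < 6 < 7 on the vertex set. Then K (dimension 1) consists of the simplices:

  0-simplices (7): [1], [2], [3], [4], [5], [6], [7]
  1-simplices (9): [1,6], [1,7], [2,5], [2,7], [3,4], [3,7], [4,7], [5,7], [6,7]

giving chain groups C_0 ≅ Z^7, C_1 ≅ Z^9.

∂_1: C_1 → C_0 sends each edge [p,q] (with p < q) to q − p. For instance
  ∂[3,4] = [4] − [3].
This gives a 7×9 integer matrix of rank 6; reducing to Smith normal form yields diagonal entries (1,1,1,1,1,1).

Reading off H_k = ker ∂_k / im ∂_{k+1}:

  H_1: rank ker ∂_1 − rank ∂_2 = (9 − 6) − 0 = 3, and there is no ∂_2, so H_1 = Z^3.

H_1 ≅ Z^3.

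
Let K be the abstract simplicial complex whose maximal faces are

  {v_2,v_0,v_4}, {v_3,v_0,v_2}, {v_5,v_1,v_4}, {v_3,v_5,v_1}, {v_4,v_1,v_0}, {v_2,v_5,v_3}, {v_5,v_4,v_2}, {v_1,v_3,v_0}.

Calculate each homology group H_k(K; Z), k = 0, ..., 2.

H_0 = Z,  H_1 = 0,  H_2 = Z.

Take the total order v_0 < v_1 < v_2 < v_3 < v_4 < v_5 on the vertex set. Then K (dimension 2) consists of the simplices:

  0-simplices (6): [v_0], [v_1], [v_2], [v_3], [v_4], [v_5]
  1-simplices (12): [v_0,v_1], [v_0,v_2], [v_0,v_3], [v_0,v_4], [v_1,v_3], [v_1,v_4], [v_1,v_5], [v_2,v_3], [v_2,v_4], [v_2,v_5], [v_3,v_5], [v_4,v_5]
  2-simplices (8): [v_0,v_1,v_3], [v_0,v_1,v_4], [v_0,v_2,v_3], [v_0,v_2,v_4], [v_1,v_3,v_5], [v_1,v_4,v_5], [v_2,v_3,v_5], [v_2,v_4,v_5]

giving chain groups C_0 ≅ Z^6, C_1 ≅ Z^12, C_2 ≅ Z^8.

The boundary map ∂_1: C_1 → C_0 maps an edge to its endpoints' difference, ∂[p,q] = q − p. For instance
  ∂[v_2,v_5] = [v_5] − [v_2].
The resulting 6×12 matrix has rank 5, and its Smith normal form has invariant factors (1,1,1,1,1).

Boundary ∂_2: C_2 → C_1 acts by ∂[p,q,r] = [q,r] − [p,r] + [p,q]. For instance
  ∂[v_0,v_1,v_3] = [v_1,v_3] − [v_0,v_3] + [v_0,v_1],
  ∂[v_0,v_1,v_4] = [v_1,v_4] − [v_0,v_4] + [v_0,v_1].
This gives a 12×8 integer matrix of rank 7; reducing to Smith normal form yields diagonal entries (1,1,1,1,1,1,1).

Now H_k = ker ∂_k / im ∂_{k+1}, so:

  H_0: rank C_0 − rank ∂_1 = 6 − 5 = 1, and the invariant factors of ∂_1 are all 1, so H_0 = Z.
  H_1: rank ker ∂_1 − rank ∂_2 = (12 − 5) − 7 = 0, and the invariant factors of ∂_2 are all 1, so H_1 = 0.
  H_2: rank ker ∂_2 − rank ∂_3 = (8 − 7) − 0 = 1, and there is no ∂_3, so H_2 = Z.

(K is a triangulation of the 2-sphere S^2.)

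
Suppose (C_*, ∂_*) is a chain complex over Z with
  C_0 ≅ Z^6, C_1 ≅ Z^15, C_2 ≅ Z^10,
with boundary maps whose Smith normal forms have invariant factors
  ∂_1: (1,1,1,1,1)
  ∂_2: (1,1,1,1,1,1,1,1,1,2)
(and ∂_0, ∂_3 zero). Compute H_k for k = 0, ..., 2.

H_0: b_0 = 6 − 0 − 5 = 1; torsion from ∂_1 factors > 1: none. So H_0 ≅ Z.
H_1: b_1 = 15 − 5 − 10 = 0; torsion from ∂_2 factors > 1: [2]. So H_1 ≅ Z/2Z.
H_2: b_2 = 10 − 10 − 0 = 0; torsion from ∂_3 factors > 1: none. So H_2 ≅ 0.

H_0 ≅ Z,  H_1 ≅ Z/2Z,  H_2 = 0.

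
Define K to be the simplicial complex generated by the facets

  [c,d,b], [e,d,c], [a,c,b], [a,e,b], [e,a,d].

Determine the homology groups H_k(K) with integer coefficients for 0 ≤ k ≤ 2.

H_0 = Z,  H_1 = Z,  H_2 = 0.

Order the vertices as a < b < c < d < e. Listing each simplex with vertices in this order, K has dimension 2 with simplices:

  0-simplices (5): a, b, c, d, e
  1-simplices (10): ab, ac, ad, ae, bc, bd, be, cd, ce, de
  2-simplices (5): abc, abe, ade, bcd, cde

so the chain groups are C_0 ≅ Z^5, C_1 ≅ Z^10, C_2 ≅ Z^5.

Boundary ∂_1: C_1 → C_0 is given by ∂[p,q] = [q] − [p].
The resulting 5×10 matrix has rank 4, and its Smith normal form has invariant factors (1,1,1,1).

∂_2: C_2 → C_1 sends each 2-simplex [p,q,r] to [q,r] − [p,r] + [p,q]. For instance
  ∂abc = bc − ac + ab,
  ∂ade = de − ae + ad.
As a 10×5 matrix over Z this has rank 5, with invariant factors (1,1,1,1,1).

From H_k ≅ ker(∂_k) / im(∂_{k+1}) we obtain:

  H_0: rank C_0 − rank ∂_1 = 5 − 4 = 1, and the invariant factors of ∂_1 are all 1, so H_0 ≅ Z.
  H_1: rank ker ∂_1 − rank ∂_2 = (10 − 4) − 5 = 1, and the invariant factors of ∂_2 are all 1, so H_1 ≅ Z.
  H_2: rank ker ∂_2 − rank ∂_3 = (5 − 5) − 0 = 0, and there is no ∂_3, so H_2 ≅ 0.

(K is a triangulation of the Möbius band.)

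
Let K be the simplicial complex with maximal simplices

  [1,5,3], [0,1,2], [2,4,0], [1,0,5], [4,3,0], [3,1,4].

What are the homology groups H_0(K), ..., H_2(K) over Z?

Fix the vertex order 0 < 1 < 2 < 3 < 4 < 5 and write every simplex with vertices in increasing order. Then dim K = 2 and the simplices of K are:

  0-simplices (6): [0], [1], [2], [3], [4], [5]
  1-simplices (12): [0,1], [0,2], [0,3], [0,4], [0,5], [1,2], [1,3], [1,4], [1,5], [2,4], [3,4], [3,5]
  2-simplices (6): [0,1,2], [0,1,5], [0,2,4], [0,3,4], [1,3,4], [1,3,5]

Hence C_0 ≅ Z^6, C_1 ≅ Z^12, C_2 ≅ Z^6.

∂_1: C_1 → C_0 sends each edge [p,q] (with p < q) to q − p. For instance
  ∂[3,4] = [4] − [3].
The resulting 6×12 matrix has rank 5, and its Smith normal form has invariant factors (1,1,1,1,1).

The boundary map ∂_2: C_2 → C_1 sends each 2-simplex [p,q,r] to [q,r] − [p,r] + [p,q]. For instance
  ∂[0,2,4] = [2,4] − [0,4] + [0,2],
  ∂[1,3,4] = [3,4] − [1,4] + [1,3].
This gives a 12×6 integer matrix of rank 6; reducing to Smith normal form yields diagonal entries (1,1,1,1,1,1).

From H_k ≅ ker(∂_k) / im(∂_{k+1}) we obtain:

  H_0: rank C_0 − rank ∂_1 = 6 − 5 = 1, and the invariant factors of ∂_1 are all 1, so H_0 = Z.
  H_1: rank ker ∂_1 − rank ∂_2 = (12 − 5) − 6 = 1, and the invariant factors of ∂_2 are all 1, so H_1 = Z.
  H_2: rank ker ∂_2 − rank ∂_3 = (6 − 6) − 0 = 0, and there is no ∂_3, so H_2 = 0.

H_0 = Z,  H_1 = Z,  H_2 = 0.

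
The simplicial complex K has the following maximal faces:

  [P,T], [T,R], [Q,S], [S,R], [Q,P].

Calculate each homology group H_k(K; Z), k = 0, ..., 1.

H_0 = Z,  H_1 = Z.

Take the total order P < Q < R < S < T on the vertex set. Then K (dimension 1) consists of the simplices:

  0-simplices (5): P, Q, R, S, T
  1-simplices (5): PQ, PT, QS, RS, RT

giving chain groups C_0 ≅ Z^5, C_1 ≅ Z^5.

Boundary ∂_1: C_1 → C_0 maps an edge to its endpoints' difference, ∂[p,q] = q − p.
The resulting 5×5 matrix has rank 4, and its Smith normal form has invariant factors (1,1,1,1).

Reading off H_k = ker ∂_k / im ∂_{k+1}:

  H_0: rank C_0 − rank ∂_1 = 5 − 4 = 1, and the invariant factors of ∂_1 are all 1, so H_0 = Z.
  H_1: rank ker ∂_1 − rank ∂_2 = (5 − 4) − 0 = 1, and there is no ∂_2, so H_1 = Z.

(K is a triangulation of the circle S^1.)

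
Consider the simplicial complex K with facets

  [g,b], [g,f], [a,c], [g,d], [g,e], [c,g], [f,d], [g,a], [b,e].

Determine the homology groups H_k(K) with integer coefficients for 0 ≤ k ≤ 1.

We work with the vertex ordering a < b < c < d < e < f < g. The simplices of K, each written with vertices in increasing order, are:

  0-simplices (7): a, b, c, d, e, f, g
  1-simplices (9): ac, ag, be, bg, cg, df, dg, eg, fg

Hence C_0 ≅ Z^7, C_1 ≅ Z^9.

The boundary map ∂_1: C_1 → C_0 is given by ∂[p,q] = [q] − [p]. For instance
  ∂bg = g − b.
The resulting 7×9 matrix has rank 6, and its Smith normal form has invariant factors (1,1,1,1,1,1).

Reading off H_k = ker ∂_k / im ∂_{k+1}:

  H_0: rank C_0 − rank ∂_1 = 7 − 6 = 1, and the invariant factors of ∂_1 are all 1, so H_0 = Z.
  H_1: rank ker ∂_1 − rank ∂_2 = (9 − 6) − 0 = 3, and there is no ∂_2, so H_1 = Z^3.

As a check, the Euler characteristic is 7 − 9 = -2, which agrees with 1 − 3 = -2.

H_0 ≅ Z,  H_1 ≅ Z^3.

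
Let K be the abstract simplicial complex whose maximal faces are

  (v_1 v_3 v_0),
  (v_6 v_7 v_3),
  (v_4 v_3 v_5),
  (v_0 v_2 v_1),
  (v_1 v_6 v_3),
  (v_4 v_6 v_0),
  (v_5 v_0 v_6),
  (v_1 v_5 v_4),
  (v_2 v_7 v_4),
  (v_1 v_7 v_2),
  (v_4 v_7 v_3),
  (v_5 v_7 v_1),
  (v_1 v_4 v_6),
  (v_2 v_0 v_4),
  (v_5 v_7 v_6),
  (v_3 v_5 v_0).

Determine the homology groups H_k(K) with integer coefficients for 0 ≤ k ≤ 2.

Order the vertices as v_0 < v_1 < v_2 < v_3 < v_4 < v_5 < v_6 < v_7. Listing each simplex with vertices in this order, K has dimension 2 with simplices:

  0-simplices (8): [v_0], [v_1], [v_2], [v_3], [v_4], [v_5], [v_6], [v_7]
  1-simplices (24): (24 of them)
  2-simplices (16): (16 of them)

giving chain groups C_0 ≅ Z^8, C_1 ≅ Z^24, C_2 ≅ Z^16.

The boundary map ∂_1: C_1 → C_0 maps an edge to its endpoints' difference, ∂[p,q] = q − p. For instance
  ∂[v_1,v_6] = [v_6] − [v_1].
The resulting 8×24 matrix has rank 7, and its Smith normal form has invariant factors (1,1,1,1,1,1,1).

The boundary map ∂_2: C_2 → C_1 sends each 2-simplex [p,q,r] to [q,r] − [p,r] + [p,q]. For instance
  ∂[v_3,v_6,v_7] = [v_6,v_7] − [v_3,v_7] + [v_3,v_6],
  ∂[v_1,v_4,v_6] = [v_4,v_6] − [v_1,v_6] + [v_1,v_4].
The resulting 24×16 matrix has rank 15, and its Smith normal form has invariant factors (1,1,1,1,1,1,1,1,1,1,1,1,1,1,1).

Computing H_k = (kernel of ∂_k) / (image of ∂_{k+1}):

  H_0: rank C_0 − rank ∂_1 = 8 − 7 = 1, and the invariant factors of ∂_1 are all 1, so H_0 ≅ Z.
  H_1: rank ker ∂_1 − rank ∂_2 = (24 − 7) − 15 = 2, and the invariant factors of ∂_2 are all 1, so H_1 ≅ Z^2.
  H_2: rank ker ∂_2 − rank ∂_3 = (16 − 15) − 0 = 1, and there is no ∂_3, so H_2 ≅ Z.

H_0 = Z,  H_1 = Z^2,  H_2 = Z.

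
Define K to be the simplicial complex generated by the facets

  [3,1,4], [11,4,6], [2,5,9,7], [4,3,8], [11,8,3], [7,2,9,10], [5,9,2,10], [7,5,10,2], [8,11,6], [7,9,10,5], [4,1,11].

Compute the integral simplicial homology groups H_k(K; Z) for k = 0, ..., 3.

H_0 ≅ Z^2,  H_1 ≅ Z,  H_2 = 0,  H_3 ≅ Z.

Order the vertices as 1 < 2 < 3 < 4 < 5 < 6 < 7 < 8 < 9 < 10 < 11. Listing each simplex with vertices in this order, K has dimension 3 with simplices:

  0-simplices (11): [1], [2], [3], [4], [5], [6], [7], [8], [9], [10], [11]
  1-simplices (22): (22 of them)
  2-simplices (16): [1,3,4], [1,4,11], [2,5,7], [2,5,9], [2,5,10], [2,7,9], [2,7,10], [2,9,10], [3,4,8], [3,8,11], [4,6,11], [5,7,9], [5,7,10], [5,9,10], [6,8,11], [7,9,10]
  3-simplices (5): [2,5,7,9], [2,5,7,10], [2,5,9,10], [2,7,9,10], [5,7,9,10]

Hence C_0 ≅ Z^11, C_1 ≅ Z^22, C_2 ≅ Z^16, C_3 ≅ Z^5.

∂_1: C_1 → C_0 maps an edge to its endpoints' difference, ∂[p,q] = q − p. For instance
  ∂[6,11] = [11] − [6].
As a 11×22 matrix over Z this has rank 9, with invariant factors (1,1,1,1,1,1,1,1,1).

Boundary ∂_2: C_2 → C_1 acts by ∂[p,q,r] = [q,r] − [p,r] + [p,q]. For instance
  ∂[2,5,10] = [5,10] − [2,10] + [2,5],
  ∂[6,8,11] = [8,11] − [6,11] + [6,8].
As a 22×16 matrix over Z this has rank 12, with invariant factors (1,1,1,1,1,1,1,1,1,1,1,1).

Boundary ∂_3: C_3 → C_2 sends each 3-simplex σ to the alternating sum Σ_i (−1)^i (σ with its i-th vertex removed). For instance
  ∂[5,7,9,10] = [7,9,10] − [5,9,10] + [5,7,10] − [5,7,9],
  ∂[2,7,9,10] = [7,9,10] − [2,9,10] + [2,7,10] − [2,7,9].
This gives a 16×5 integer matrix of rank 4; reducing to Smith normal form yields diagonal entries (1,1,1,1).

Reading off H_k = ker ∂_k / im ∂_{k+1}:

  H_0: rank C_0 − rank ∂_1 = 11 − 9 = 2, and the invariant factors of ∂_1 are all 1, so H_0 = Z^2.
  H_1: rank ker ∂_1 − rank ∂_2 = (22 − 9) − 12 = 1, and the invariant factors of ∂_2 are all 1, so H_1 = Z.
  H_2: rank ker ∂_2 − rank ∂_3 = (16 − 12) − 4 = 0, and the invariant factors of ∂_3 are all 1, so H_2 = 0.
  H_3: rank ker ∂_3 − rank ∂_4 = (5 − 4) − 0 = 1, and there is no ∂_4, so H_3 = Z.

As a check, the Euler characteristic is 11 − 22 + 16 − 5 = 0, which agrees with 2 − 1 + 0 − 1 = 0.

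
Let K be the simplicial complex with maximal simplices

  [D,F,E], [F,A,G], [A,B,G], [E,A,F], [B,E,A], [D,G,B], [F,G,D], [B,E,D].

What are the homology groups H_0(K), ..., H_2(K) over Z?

We work with the vertex ordering A < B < D < E < F < G. The simplices of K, each written with vertices in increasing order, are:

  0-simplices (6): A, B, D, E, F, G
  1-simplices (12): AB, AE, AF, AG, BD, BE, BG, DE, DF, DG, EF, FG
  2-simplices (8): ABE, ABG, AEF, AFG, BDE, BDG, DEF, DFG

Hence C_0 ≅ Z^6, C_1 ≅ Z^12, C_2 ≅ Z^8.

Boundary ∂_1: C_1 → C_0 maps an edge to its endpoints' difference, ∂[p,q] = q − p. For instance
  ∂AE = E − A.
The resulting 6×12 matrix has rank 5, and its Smith normal form has invariant factors (1,1,1,1,1).

Boundary ∂_2: C_2 → C_1 sends each 2-simplex [p,q,r] to [q,r] − [p,r] + [p,q]. For instance
  ∂AEF = EF − AF + AE,
  ∂DFG = FG − DG + DF.
The 12×8 boundary matrix has rank 7 and Smith normal form diag(1,1,1,1,1,1,1).

From H_k ≅ ker(∂_k) / im(∂_{k+1}) we obtain:

  H_0: rank C_0 − rank ∂_1 = 6 − 5 = 1, and the invariant factors of ∂_1 are all 1, so H_0 ≅ Z.
  H_1: rank ker ∂_1 − rank ∂_2 = (12 − 5) − 7 = 0, and the invariant factors of ∂_2 are all 1, so H_1 ≅ 0.
  H_2: rank ker ∂_2 − rank ∂_3 = (8 − 7) − 0 = 1, and there is no ∂_3, so H_2 ≅ Z.

As a check, the Euler characteristic is 6 − 12 + 8 = 2, which agrees with 1 − 0 + 1 = 2.

H_0 ≅ Z,  H_1 = 0,  H_2 ≅ Z.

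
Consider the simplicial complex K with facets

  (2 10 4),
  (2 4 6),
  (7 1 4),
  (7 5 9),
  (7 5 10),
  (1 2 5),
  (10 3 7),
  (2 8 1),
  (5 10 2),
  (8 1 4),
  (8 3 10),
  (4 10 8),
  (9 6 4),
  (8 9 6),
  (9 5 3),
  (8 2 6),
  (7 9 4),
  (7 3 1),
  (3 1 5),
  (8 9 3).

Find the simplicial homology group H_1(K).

Fix the vertex order 1 < 2 < 3 < 4 < 5 < 6 < 7 < 8 < 9 < 10 and write every simplex with vertices in increasing order. Then dim K = 2 and the simplices of K are:

  0-simplices (10): [1], [2], [3], [4], [5], [6], [7], [8], [9], [10]
  1-simplices (30): (30 of them)
  2-simplices (20): (20 of them)

giving chain groups C_0 ≅ Z^10, C_1 ≅ Z^30, C_2 ≅ Z^20.

The boundary map ∂_1: C_1 → C_0 maps an edge to its endpoints' difference, ∂[p,q] = q − p.
As a 10×30 matrix over Z this has rank 9, with invariant factors (1,1,1,1,1,1,1,1,1).

The boundary map ∂_2: C_2 → C_1 maps a triangle to the signed sum of its edges. For instance
  ∂[1,2,8] = [2,8] − [1,8] + [1,2],
  ∂[2,4,10] = [4,10] − [2,10] + [2,4].
The resulting 30×20 matrix has rank 20, and its Smith normal form has invariant factors (1,1,1,1,1,1,1,1,1,1,1,1,1,1,1,1,1,1,1,2).

Now H_k = ker ∂_k / im ∂_{k+1}, so:

  H_1: rank ker ∂_1 − rank ∂_2 = (30 − 9) − 20 = 1, and ∂_2 has invariant factor 2 > 1, so H_1 ≅ Z ⊕ Z/2.

(K is a triangulation of the Klein bottle.)

H_1 ≅ Z ⊕ Z/2.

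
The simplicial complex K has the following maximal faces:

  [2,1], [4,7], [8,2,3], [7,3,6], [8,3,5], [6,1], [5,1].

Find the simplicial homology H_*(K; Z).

H_0 ≅ Z,  H_1 ≅ Z^2,  H_2 = 0.

Fix the vertex order 1 < 2 < 3 < 4 < 5 < 6 < 7 < 8 and write every simplex with vertices in increasing order. Then dim K = 2 and the simplices of K are:

  0-simplices (8): [1], [2], [3], [4], [5], [6], [7], [8]
  1-simplices (12): [1,2], [1,5], [1,6], [2,3], [2,8], [3,5], [3,6], [3,7], [3,8], [4,7], [5,8], [6,7]
  2-simplices (3): [2,3,8], [3,5,8], [3,6,7]

Hence C_0 ≅ Z^8, C_1 ≅ Z^12, C_2 ≅ Z^3.

The boundary map ∂_1: C_1 → C_0 maps an edge to its endpoints' difference, ∂[p,q] = q − p. For instance
  ∂[2,8] = [8] − [2].
The resulting 8×12 matrix has rank 7, and its Smith normal form has invariant factors (1,1,1,1,1,1,1).

Boundary ∂_2: C_2 → C_1 acts by ∂[p,q,r] = [q,r] − [p,r] + [p,q]. For instance
  ∂[2,3,8] = [3,8] − [2,8] + [2,3],
  ∂[3,6,7] = [6,7] − [3,7] + [3,6].
As a 12×3 matrix over Z this has rank 3, with invariant factors (1,1,1).

Now H_k = ker ∂_k / im ∂_{k+1}, so:

  H_0: rank C_0 − rank ∂_1 = 8 − 7 = 1, and the invariant factors of ∂_1 are all 1, so H_0 ≅ Z.
  H_1: rank ker ∂_1 − rank ∂_2 = (12 − 7) − 3 = 2, and the invariant factors of ∂_2 are all 1, so H_1 ≅ Z^2.
  H_2: rank ker ∂_2 − rank ∂_3 = (3 − 3) − 0 = 0, and there is no ∂_3, so H_2 ≅ 0.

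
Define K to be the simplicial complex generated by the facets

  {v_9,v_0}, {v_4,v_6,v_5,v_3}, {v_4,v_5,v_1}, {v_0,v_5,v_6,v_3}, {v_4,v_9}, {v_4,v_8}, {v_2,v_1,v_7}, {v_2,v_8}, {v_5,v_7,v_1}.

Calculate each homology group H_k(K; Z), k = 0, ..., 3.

H_0 = Z,  H_1 = Z^2,  H_2 = 0,  H_3 = 0.

Take the total order v_0 < v_1 < v_2 < v_3 < v_4 < v_5 < v_6 < v_7 < v_8 < v_9 on the vertex set. Then K (dimension 3) consists of the simplices:

  0-simplices (10): [v_0], [v_1], [v_2], [v_3], [v_4], [v_5], [v_6], [v_7], [v_8], [v_9]
  1-simplices (19): (19 of them)
  2-simplices (10): [v_0,v_3,v_5], [v_0,v_3,v_6], [v_0,v_5,v_6], [v_1,v_2,v_7], [v_1,v_4,v_5], [v_1,v_5,v_7], [v_3,v_4,v_5], [v_3,v_4,v_6], [v_3,v_5,v_6], [v_4,v_5,v_6]
  3-simplices (2): [v_0,v_3,v_5,v_6], [v_3,v_4,v_5,v_6]

Hence C_0 ≅ Z^10, C_1 ≅ Z^19, C_2 ≅ Z^10, C_3 ≅ Z^2.

Boundary ∂_1: C_1 → C_0 sends each edge [p,q] (with p < q) to q − p.
The 10×19 boundary matrix has rank 9 and Smith normal form diag(1,1,1,1,1,1,1,1,1).

The boundary map ∂_2: C_2 → C_1 maps a triangle to the signed sum of its edges. For instance
  ∂[v_3,v_5,v_6] = [v_5,v_6] − [v_3,v_6] + [v_3,v_5],
  ∂[v_1,v_2,v_7] = [v_2,v_7] − [v_1,v_7] + [v_1,v_2].
This gives a 19×10 integer matrix of rank 8; reducing to Smith normal form yields diagonal entries (1,1,1,1,1,1,1,1).

The boundary map ∂_3: C_3 → C_2 sends each 3-simplex σ to the alternating sum Σ_i (−1)^i (σ with its i-th vertex removed). For instance
  ∂[v_3,v_4,v_5,v_6] = [v_4,v_5,v_6] − [v_3,v_5,v_6] + [v_3,v_4,v_6] − [v_3,v_4,v_5],
  ∂[v_0,v_3,v_5,v_6] = [v_3,v_5,v_6] − [v_0,v_5,v_6] + [v_0,v_3,v_6] − [v_0,v_3,v_5].
This gives a 10×2 integer matrix of rank 2; reducing to Smith normal form yields diagonal entries (1,1).

Computing H_k = (kernel of ∂_k) / (image of ∂_{k+1}):

  H_0: rank C_0 − rank ∂_1 = 10 − 9 = 1, and the invariant factors of ∂_1 are all 1, so H_0 = Z.
  H_1: rank ker ∂_1 − rank ∂_2 = (19 − 9) − 8 = 2, and the invariant factors of ∂_2 are all 1, so H_1 = Z^2.
  H_2: rank ker ∂_2 − rank ∂_3 = (10 − 8) − 2 = 0, and the invariant factors of ∂_3 are all 1, so H_2 = 0.
  H_3: rank ker ∂_3 − rank ∂_4 = (2 − 2) − 0 = 0, and there is no ∂_4, so H_3 = 0.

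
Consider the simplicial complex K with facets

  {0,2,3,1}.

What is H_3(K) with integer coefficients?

Fix the vertex order 0 < 1 < 2 < 3 and write every simplex with vertices in increasing order. Then dim K = 3 and the simplices of K are:

  0-simplices (4): [0], [1], [2], [3]
  1-simplices (6): [0,1], [0,2], [0,3], [1,2], [1,3], [2,3]
  2-simplices (4): [0,1,2], [0,1,3], [0,2,3], [1,2,3]
  3-simplices (1): [0,1,2,3]

giving chain groups C_0 ≅ Z^4, C_1 ≅ Z^6, C_2 ≅ Z^4, C_3 ≅ Z^1.

The boundary map ∂_1: C_1 → C_0 is given by ∂[p,q] = [q] − [p]. For instance
  ∂[0,2] = [2] − [0].
As a 4×6 matrix over Z this has rank 3, with invariant factors (1,1,1).

∂_2: C_2 → C_1 maps a triangle to the signed sum of its edges. For instance
  ∂[0,1,2] = [1,2] − [0,2] + [0,1],
  ∂[0,1,3] = [1,3] − [0,3] + [0,1].
As a 6×4 matrix over Z this has rank 3, with invariant factors (1,1,1).

∂_3: C_3 → C_2 sends each 3-simplex σ to the alternating sum Σ_i (−1)^i (σ with its i-th vertex removed). For instance
  ∂[0,1,2,3] = [1,2,3] − [0,2,3] + [0,1,3] − [0,1,2].
As a 4×1 matrix over Z this has rank 1, with invariant factors (1).

Now H_k = ker ∂_k / im ∂_{k+1}, so:

  H_3: rank ker ∂_3 − rank ∂_4 = (1 − 1) − 0 = 0, and there is no ∂_4, so H_3 = 0.

(K is a triangulation of the 3-simplex.)

H_3 ≅ 0.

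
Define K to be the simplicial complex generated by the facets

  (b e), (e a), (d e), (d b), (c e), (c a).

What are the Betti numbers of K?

b_0 = 1, b_1 = 2.

K has 5 vertices, 6 edges.
rank ∂_0 = 0, rank ∂_1 = 4 ⇒ b_0 = 5 − 0 − 4 = 1; all invariant factors of ∂_1 are 1 so no torsion. So H_0 = Z.
rank ∂_1 = 4, rank ∂_2 = 0 ⇒ b_1 = 6 − 4 − 0 = 2. So H_1 = Z^2.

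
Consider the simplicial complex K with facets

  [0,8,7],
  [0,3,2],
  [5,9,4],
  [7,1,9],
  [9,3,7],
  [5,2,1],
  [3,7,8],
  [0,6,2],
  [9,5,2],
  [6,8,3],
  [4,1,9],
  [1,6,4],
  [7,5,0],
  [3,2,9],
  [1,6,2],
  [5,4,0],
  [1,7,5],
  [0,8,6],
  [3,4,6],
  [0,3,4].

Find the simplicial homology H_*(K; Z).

We work with the vertex ordering 0 < 1 < 2 < 3 < 4 < 5 < 6 < 7 < 8 < 9. The simplices of K, each written with vertices in increasing order, are:

  0-simplices (10): [0], [1], [2], [3], [4], [5], [6], [7], [8], [9]
  1-simplices (30): (30 of them)
  2-simplices (20): (20 of them)

giving chain groups C_0 ≅ Z^10, C_1 ≅ Z^30, C_2 ≅ Z^20.

∂_1: C_1 → C_0 sends each edge [p,q] (with p < q) to q − p. For instance
  ∂[1,7] = [7] − [1].
The 10×30 boundary matrix has rank 9 and Smith normal form diag(1,1,1,1,1,1,1,1,1).

Boundary ∂_2: C_2 → C_1 acts by ∂[p,q,r] = [q,r] − [p,r] + [p,q]. For instance
  ∂[1,2,5] = [2,5] − [1,5] + [1,2],
  ∂[0,2,3] = [2,3] − [0,3] + [0,2].
The resulting 30×20 matrix has rank 20, and its Smith normal form has invariant factors (1,1,1,1,1,1,1,1,1,1,1,1,1,1,1,1,1,1,1,2).

Reading off H_k = ker ∂_k / im ∂_{k+1}:

  H_0: rank C_0 − rank ∂_1 = 10 − 9 = 1, and the invariant factors of ∂_1 are all 1, so H_0 ≅ Z.
  H_1: rank ker ∂_1 − rank ∂_2 = (30 − 9) − 20 = 1, and ∂_2 has invariant factor 2 > 1, so H_1 ≅ Z ⊕ Z_2.
  H_2: rank ker ∂_2 − rank ∂_3 = (20 − 20) − 0 = 0, and there is no ∂_3, so H_2 ≅ 0.

(K is a triangulation of the Klein bottle.)

H_0 = Z,  H_1 = Z ⊕ Z_2,  H_2 = 0.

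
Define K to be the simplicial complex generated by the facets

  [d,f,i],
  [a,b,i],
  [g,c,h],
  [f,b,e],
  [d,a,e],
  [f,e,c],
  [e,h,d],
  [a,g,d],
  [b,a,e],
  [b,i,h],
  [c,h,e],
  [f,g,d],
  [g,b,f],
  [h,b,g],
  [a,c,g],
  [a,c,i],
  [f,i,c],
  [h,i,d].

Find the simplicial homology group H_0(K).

Take the total order a < b < c < d < e < f < g < h < i on the vertex set. Then K (dimension 2) consists of the simplices:

  0-simplices (9): a, b, c, d, e, f, g, h, i
  1-simplices (27): ab, ac, ad, ae, ag, ai, be, bf, bg, bh, bi, ce, cf, cg, ch, ci, de, df, dg, dh, di, ef, eh, fg, fi, gh, hi
  2-simplices (18): abe, abi, acg, aci, ade, adg, bef, bfg, bgh, bhi, cef, ceh, cfi, cgh, deh, dfg, dfi, dhi

so the chain groups are C_0 ≅ Z^9, C_1 ≅ Z^27, C_2 ≅ Z^18.

The boundary map ∂_1: C_1 → C_0 maps an edge to its endpoints' difference, ∂[p,q] = q − p. For instance
  ∂bh = h − b.
The resulting 9×27 matrix has rank 8, and its Smith normal form has invariant factors (1,1,1,1,1,1,1,1).

∂_2: C_2 → C_1 maps a triangle to the signed sum of its edges. For instance
  ∂bgh = gh − bh + bg,
  ∂ceh = eh − ch + ce.
This gives a 27×18 integer matrix of rank 17; reducing to Smith normal form yields diagonal entries (1,1,1,1,1,1,1,1,1,1,1,1,1,1,1,1,1).

Now H_k = ker ∂_k / im ∂_{k+1}, so:

  H_0: rank C_0 − rank ∂_1 = 9 − 8 = 1, and the invariant factors of ∂_1 are all 1, so H_0 ≅ Z.

(K is a triangulation of the torus T^2.)

H_0 = Z.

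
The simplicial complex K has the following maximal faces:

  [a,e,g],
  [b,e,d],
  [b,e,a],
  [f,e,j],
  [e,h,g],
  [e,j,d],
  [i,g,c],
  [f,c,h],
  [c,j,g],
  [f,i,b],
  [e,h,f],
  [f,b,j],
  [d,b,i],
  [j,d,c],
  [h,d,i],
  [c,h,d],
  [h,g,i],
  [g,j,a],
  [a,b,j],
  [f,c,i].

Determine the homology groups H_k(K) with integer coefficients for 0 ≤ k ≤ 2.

Take the total order a < b < c < d < e < f < g < h < i < j on the vertex set. Then K (dimension 2) consists of the simplices:

  0-simplices (10): a, b, c, d, e, f, g, h, i, j
  1-simplices (30): ab, ae, ag, aj, bd, be, bf, bi, bj, cd, cf, cg, ch, ci, cj, de, dh, di, dj, ef, eg, eh, ej, fh, fi, fj, gh, gi, gj, hi
  2-simplices (20): abe, abj, aeg, agj, bde, bdi, bfi, bfj, cdh, cdj, cfh, cfi, cgi, cgj, dej, dhi, efh, efj, egh, ghi

so the chain groups are C_0 ≅ Z^10, C_1 ≅ Z^30, C_2 ≅ Z^20.

∂_1: C_1 → C_0 is given by ∂[p,q] = [q] − [p]. For instance
  ∂ab = b − a.
The resulting 10×30 matrix has rank 9, and its Smith normal form has invariant factors (1,1,1,1,1,1,1,1,1).

Boundary ∂_2: C_2 → C_1 maps a triangle to the signed sum of its edges. For instance
  ∂abe = be − ae + ab,
  ∂bdi = di − bi + bd.
This gives a 30×20 integer matrix of rank 20; reducing to Smith normal form yields diagonal entries (1,1,1,1,1,1,1,1,1,1,1,1,1,1,1,1,1,1,1,2).

From H_k ≅ ker(∂_k) / im(∂_{k+1}) we obtain:

  H_0: rank C_0 − rank ∂_1 = 10 − 9 = 1, and the invariant factors of ∂_1 are all 1, so H_0 = Z.
  H_1: rank ker ∂_1 − rank ∂_2 = (30 − 9) − 20 = 1, and ∂_2 has invariant factor 2 > 1, so H_1 = Z ⊕ Z/2.
  H_2: rank ker ∂_2 − rank ∂_3 = (20 − 20) − 0 = 0, and there is no ∂_3, so H_2 = 0.

As a check, the Euler characteristic is 10 − 30 + 20 = 0, which agrees with 1 − 1 + 0 = 0.

H_0 = Z,  H_1 = Z ⊕ Z/2,  H_2 = 0.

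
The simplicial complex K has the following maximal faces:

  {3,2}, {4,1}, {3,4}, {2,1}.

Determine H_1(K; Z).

H_1 = Z.

Take the total order 1 < 2 < 3 < 4 on the vertex set. Then K (dimension 1) consists of the simplices:

  0-simplices (4): [1], [2], [3], [4]
  1-simplices (4): [1,2], [1,4], [2,3], [3,4]

Hence C_0 ≅ Z^4, C_1 ≅ Z^4.

Boundary ∂_1: C_1 → C_0 is given by ∂[p,q] = [q] − [p].
As a 4×4 matrix over Z this has rank 3, with invariant factors (1,1,1).

Reading off H_k = ker ∂_k / im ∂_{k+1}:

  H_1: rank ker ∂_1 − rank ∂_2 = (4 − 3) − 0 = 1, and there is no ∂_2, so H_1 ≅ Z.

(K is a triangulation of the circle S^1.)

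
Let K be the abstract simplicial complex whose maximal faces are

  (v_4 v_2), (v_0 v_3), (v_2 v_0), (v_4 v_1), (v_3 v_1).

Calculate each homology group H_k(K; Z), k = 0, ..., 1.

H_0 = Z,  H_1 = Z.

Fix the vertex order v_0 < v_1 < v_2 < v_3 < v_4 and write every simplex with vertices in increasing order. Then dim K = 1 and the simplices of K are:

  0-simplices (5): [v_0], [v_1], [v_2], [v_3], [v_4]
  1-simplices (5): [v_0,v_2], [v_0,v_3], [v_1,v_3], [v_1,v_4], [v_2,v_4]

so the chain groups are C_0 ≅ Z^5, C_1 ≅ Z^5.

Boundary ∂_1: C_1 → C_0 is given by ∂[p,q] = [q] − [p].
The resulting 5×5 matrix has rank 4, and its Smith normal form has invariant factors (1,1,1,1).

Computing H_k = (kernel of ∂_k) / (image of ∂_{k+1}):

  H_0: rank C_0 − rank ∂_1 = 5 − 4 = 1, and the invariant factors of ∂_1 are all 1, so H_0 ≅ Z.
  H_1: rank ker ∂_1 − rank ∂_2 = (5 − 4) − 0 = 1, and there is no ∂_2, so H_1 ≅ Z.

As a check, the Euler characteristic is 5 − 5 = 0, which agrees with 1 − 1 = 0.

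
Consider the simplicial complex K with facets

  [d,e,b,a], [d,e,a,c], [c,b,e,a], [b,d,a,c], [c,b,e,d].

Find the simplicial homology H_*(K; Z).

Order the vertices as a < b < c < d < e. Listing each simplex with vertices in this order, K has dimension 3 with simplices:

  0-simplices (5): a, b, c, d, e
  1-simplices (10): ab, ac, ad, ae, bc, bd, be, cd, ce, de
  2-simplices (10): abc, abd, abe, acd, ace, ade, bcd, bce, bde, cde
  3-simplices (5): abcd, abce, abde, acde, bcde

so the chain groups are C_0 ≅ Z^5, C_1 ≅ Z^10, C_2 ≅ Z^10, C_3 ≅ Z^5.

Boundary ∂_1: C_1 → C_0 is given by ∂[p,q] = [q] − [p]. For instance
  ∂be = e − b.
The resulting 5×10 matrix has rank 4, and its Smith normal form has invariant factors (1,1,1,1).

Boundary ∂_2: C_2 → C_1 sends each 2-simplex [p,q,r] to [q,r] − [p,r] + [p,q]. For instance
  ∂acd = cd − ad + ac,
  ∂bce = ce − be + bc.
This gives a 10×10 integer matrix of rank 6; reducing to Smith normal form yields diagonal entries (1,1,1,1,1,1).

Boundary ∂_3: C_3 → C_2 sends each 3-simplex σ to the alternating sum Σ_i (−1)^i (σ with its i-th vertex removed). For instance
  ∂bcde = cde − bde + bce − bcd,
  ∂abcd = bcd − acd + abd − abc.
This gives a 10×5 integer matrix of rank 4; reducing to Smith normal form yields diagonal entries (1,1,1,1).

From H_k ≅ ker(∂_k) / im(∂_{k+1}) we obtain:

  H_0: rank C_0 − rank ∂_1 = 5 − 4 = 1, and the invariant factors of ∂_1 are all 1, so H_0 ≅ Z.
  H_1: rank ker ∂_1 − rank ∂_2 = (10 − 4) − 6 = 0, and the invariant factors of ∂_2 are all 1, so H_1 ≅ 0.
  H_2: rank ker ∂_2 − rank ∂_3 = (10 − 6) − 4 = 0, and the invariant factors of ∂_3 are all 1, so H_2 ≅ 0.
  H_3: rank ker ∂_3 − rank ∂_4 = (5 − 4) − 0 = 1, and there is no ∂_4, so H_3 ≅ Z.

(K is a triangulation of the 3-sphere S^3.)

H_0 = Z,  H_1 = 0,  H_2 = 0,  H_3 = Z.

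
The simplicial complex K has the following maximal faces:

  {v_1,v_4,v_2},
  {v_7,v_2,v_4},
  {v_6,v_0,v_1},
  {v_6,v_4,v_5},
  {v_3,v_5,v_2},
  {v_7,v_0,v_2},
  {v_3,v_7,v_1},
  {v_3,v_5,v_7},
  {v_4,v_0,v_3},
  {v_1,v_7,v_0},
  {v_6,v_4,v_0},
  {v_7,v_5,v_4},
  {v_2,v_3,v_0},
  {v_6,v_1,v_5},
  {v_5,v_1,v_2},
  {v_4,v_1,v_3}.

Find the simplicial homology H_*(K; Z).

H_0 = Z,  H_1 = Z^2,  H_2 = Z.

Order the vertices as v_0 < v_1 < v_2 < v_3 < v_4 < v_5 < v_6 < v_7. Listing each simplex with vertices in this order, K has dimension 2 with simplices:

  0-simplices (8): [v_0], [v_1], [v_2], [v_3], [v_4], [v_5], [v_6], [v_7]
  1-simplices (24): (24 of them)
  2-simplices (16): (16 of them)

giving chain groups C_0 ≅ Z^8, C_1 ≅ Z^24, C_2 ≅ Z^16.

∂_1: C_1 → C_0 sends each edge [p,q] (with p < q) to q − p.
This gives a 8×24 integer matrix of rank 7; reducing to Smith normal form yields diagonal entries (1,1,1,1,1,1,1).

∂_2: C_2 → C_1 acts by ∂[p,q,r] = [q,r] − [p,r] + [p,q]. For instance
  ∂[v_3,v_5,v_7] = [v_5,v_7] − [v_3,v_7] + [v_3,v_5],
  ∂[v_2,v_3,v_5] = [v_3,v_5] − [v_2,v_5] + [v_2,v_3].
This gives a 24×16 integer matrix of rank 15; reducing to Smith normal form yields diagonal entries (1,1,1,1,1,1,1,1,1,1,1,1,1,1,1).

From H_k ≅ ker(∂_k) / im(∂_{k+1}) we obtain:

  H_0: rank C_0 − rank ∂_1 = 8 − 7 = 1, and the invariant factors of ∂_1 are all 1, so H_0 ≅ Z.
  H_1: rank ker ∂_1 − rank ∂_2 = (24 − 7) − 15 = 2, and the invariant factors of ∂_2 are all 1, so H_1 ≅ Z^2.
  H_2: rank ker ∂_2 − rank ∂_3 = (16 − 15) − 0 = 1, and there is no ∂_3, so H_2 ≅ Z.

As a check, the Euler characteristic is 8 − 24 + 16 = 0, which agrees with 1 − 2 + 1 = 0.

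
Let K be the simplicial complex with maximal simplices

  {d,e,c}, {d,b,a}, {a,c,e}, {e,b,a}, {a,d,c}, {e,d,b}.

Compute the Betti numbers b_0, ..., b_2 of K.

b_0 = 1, b_1 = 0, b_2 = 1.

We work with the vertex ordering a < b < c < d < e. The simplices of K, each written with vertices in increasing order, are:

  0-simplices (5): a, b, c, d, e
  1-simplices (9): ab, ac, ad, ae, bd, be, cd, ce, de
  2-simplices (6): abd, abe, acd, ace, bde, cde

giving chain groups C_0 ≅ Z^5, C_1 ≅ Z^9, C_2 ≅ Z^6.

∂_1: C_1 → C_0 is given by ∂[p,q] = [q] − [p]. For instance
  ∂ab = b − a.
The resulting 5×9 matrix has rank 4, and its Smith normal form has invariant factors (1,1,1,1).

The boundary map ∂_2: C_2 → C_1 maps a triangle to the signed sum of its edges. For instance
  ∂bde = de − be + bd,
  ∂abe = be − ae + ab.
The 9×6 boundary matrix has rank 5 and Smith normal form diag(1,1,1,1,1).

Now H_k = ker ∂_k / im ∂_{k+1}, so:

  H_0: rank C_0 − rank ∂_1 = 5 − 4 = 1, and the invariant factors of ∂_1 are all 1, so H_0 = Z.
  H_1: rank ker ∂_1 − rank ∂_2 = (9 − 4) − 5 = 0, and the invariant factors of ∂_2 are all 1, so H_1 = 0.
  H_2: rank ker ∂_2 − rank ∂_3 = (6 − 5) − 0 = 1, and there is no ∂_3, so H_2 = Z.

As a check, the Euler characteristic is 5 − 9 + 6 = 2, which agrees with 1 − 0 + 1 = 2.
(K is a triangulation of the 2-sphere S^2.)

Hence the Betti numbers are b_0 = 1, b_1 = 0, b_2 = 1.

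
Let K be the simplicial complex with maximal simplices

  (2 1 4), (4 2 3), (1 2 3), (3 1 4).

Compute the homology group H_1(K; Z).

H_1 = 0.

Take the total order 1 < 2 < 3 < 4 on the vertex set. Then K (dimension 2) consists of the simplices:

  0-simplices (4): [1], [2], [3], [4]
  1-simplices (6): [1,2], [1,3], [1,4], [2,3], [2,4], [3,4]
  2-simplices (4): [1,2,3], [1,2,4], [1,3,4], [2,3,4]

so the chain groups are C_0 ≅ Z^4, C_1 ≅ Z^6, C_2 ≅ Z^4.

The boundary map ∂_1: C_1 → C_0 sends each edge [p,q] (with p < q) to q − p. For instance
  ∂[1,4] = [4] − [1].
As a 4×6 matrix over Z this has rank 3, with invariant factors (1,1,1).

The boundary map ∂_2: C_2 → C_1 sends each 2-simplex [p,q,r] to [q,r] − [p,r] + [p,q]. For instance
  ∂[2,3,4] = [3,4] − [2,4] + [2,3],
  ∂[1,2,4] = [2,4] − [1,4] + [1,2].
The resulting 6×4 matrix has rank 3, and its Smith normal form has invariant factors (1,1,1).

From H_k ≅ ker(∂_k) / im(∂_{k+1}) we obtain:

  H_1: rank ker ∂_1 − rank ∂_2 = (6 − 3) − 3 = 0, and the invariant factors of ∂_2 are all 1, so H_1 ≅ 0.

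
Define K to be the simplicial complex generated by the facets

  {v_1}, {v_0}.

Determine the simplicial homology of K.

H_0 = Z^2.

Take the total order v_0 < v_1 on the vertex set. Then K (dimension 0) consists of the simplices:

  0-simplices (2): [v_0], [v_1]

so the chain groups are C_0 ≅ Z^2.

From H_k ≅ ker(∂_k) / im(∂_{k+1}) we obtain:

  H_0: rank C_0 − rank ∂_1 = 2 − 0 = 2, and there is no ∂_1, so H_0 ≅ Z^2.

(K is a triangulation of a set of 2 points.)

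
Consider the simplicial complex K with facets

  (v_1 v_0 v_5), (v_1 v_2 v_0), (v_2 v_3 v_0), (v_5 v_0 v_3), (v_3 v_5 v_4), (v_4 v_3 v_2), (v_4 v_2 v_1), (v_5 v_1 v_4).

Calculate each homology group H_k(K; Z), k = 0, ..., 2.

H_0 = Z,  H_1 = 0,  H_2 = Z.

K has 6 vertices, 12 edges, 8 triangles.
rank ∂_0 = 0, rank ∂_1 = 5 ⇒ b_0 = 6 − 0 − 5 = 1; all invariant factors of ∂_1 are 1 so no torsion. So H_0 = Z.
rank ∂_1 = 5, rank ∂_2 = 7 ⇒ b_1 = 12 − 5 − 7 = 0; all invariant factors of ∂_2 are 1 so no torsion. So H_1 = 0.
rank ∂_2 = 7, rank ∂_3 = 0 ⇒ b_2 = 8 − 7 − 0 = 1. So H_2 = Z.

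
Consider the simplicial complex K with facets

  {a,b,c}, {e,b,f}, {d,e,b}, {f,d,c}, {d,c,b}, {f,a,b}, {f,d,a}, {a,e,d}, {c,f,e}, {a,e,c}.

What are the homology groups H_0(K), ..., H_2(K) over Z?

We work with the vertex ordering a < b < c < d < e < f. The simplices of K, each written with vertices in increasing order, are:

  0-simplices (6): a, b, c, d, e, f
  1-simplices (15): ab, ac, ad, ae, af, bc, bd, be, bf, cd, ce, cf, de, df, ef
  2-simplices (10): abc, abf, ace, ade, adf, bcd, bde, bef, cdf, cef

giving chain groups C_0 ≅ Z^6, C_1 ≅ Z^15, C_2 ≅ Z^10.

The boundary map ∂_1: C_1 → C_0 is given by ∂[p,q] = [q] − [p]. For instance
  ∂ac = c − a.
The 6×15 boundary matrix has rank 5 and Smith normal form diag(1,1,1,1,1).

∂_2: C_2 → C_1 maps a triangle to the signed sum of its edges. For instance
  ∂bde = de − be + bd,
  ∂cdf = df − cf + cd.
The resulting 15×10 matrix has rank 10, and its Smith normal form has invariant factors (1,1,1,1,1,1,1,1,1,2).

Computing H_k = (kernel of ∂_k) / (image of ∂_{k+1}):

  H_0: rank C_0 − rank ∂_1 = 6 − 5 = 1, and the invariant factors of ∂_1 are all 1, so H_0 = Z.
  H_1: rank ker ∂_1 − rank ∂_2 = (15 − 5) − 10 = 0, and ∂_2 has invariant factor 2 > 1, so H_1 = Z/2.
  H_2: rank ker ∂_2 − rank ∂_3 = (10 − 10) − 0 = 0, and there is no ∂_3, so H_2 = 0.

As a check, the Euler characteristic is 6 − 15 + 10 = 1, which agrees with 1 − 0 + 0 = 1.

H_0 = Z,  H_1 = Z/2,  H_2 = 0.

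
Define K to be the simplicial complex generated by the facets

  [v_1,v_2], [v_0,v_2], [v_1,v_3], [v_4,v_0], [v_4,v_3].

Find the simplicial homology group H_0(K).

We work with the vertex ordering v_0 < v_1 < v_2 < v_3 < v_4. The simplices of K, each written with vertices in increasing order, are:

  0-simplices (5): [v_0], [v_1], [v_2], [v_3], [v_4]
  1-simplices (5): [v_0,v_2], [v_0,v_4], [v_1,v_2], [v_1,v_3], [v_3,v_4]

so the chain groups are C_0 ≅ Z^5, C_1 ≅ Z^5.

The boundary map ∂_1: C_1 → C_0 sends each edge [p,q] (with p < q) to q − p.
This gives a 5×5 integer matrix of rank 4; reducing to Smith normal form yields diagonal entries (1,1,1,1).

Reading off H_k = ker ∂_k / im ∂_{k+1}:

  H_0: rank C_0 − rank ∂_1 = 5 − 4 = 1, and the invariant factors of ∂_1 are all 1, so H_0 ≅ Z.

H_0 = Z.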